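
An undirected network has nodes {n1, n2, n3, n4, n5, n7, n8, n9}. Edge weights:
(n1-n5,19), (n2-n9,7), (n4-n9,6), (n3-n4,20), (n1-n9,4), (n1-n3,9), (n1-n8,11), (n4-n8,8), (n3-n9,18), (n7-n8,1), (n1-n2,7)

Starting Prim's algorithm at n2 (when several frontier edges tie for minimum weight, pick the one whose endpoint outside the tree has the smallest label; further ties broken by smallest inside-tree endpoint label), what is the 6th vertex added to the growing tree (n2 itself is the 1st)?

Prim, starting at n2.
Step 1: cheapest edge leaving the tree is n1-n2 (7); add n1.
Step 2: cheapest edge leaving the tree is n1-n9 (4); add n9.
Step 3: cheapest edge leaving the tree is n4-n9 (6); add n4.
Step 4: cheapest edge leaving the tree is n4-n8 (8); add n8.
Step 5: cheapest edge leaving the tree is n7-n8 (1); add n7.
Step 6: cheapest edge leaving the tree is n1-n3 (9); add n3.
Step 7: cheapest edge leaving the tree is n1-n5 (19); add n5.
Vertex order: n2, n1, n9, n4, n8, n7, n3, n5. The 6th vertex is n7.

n7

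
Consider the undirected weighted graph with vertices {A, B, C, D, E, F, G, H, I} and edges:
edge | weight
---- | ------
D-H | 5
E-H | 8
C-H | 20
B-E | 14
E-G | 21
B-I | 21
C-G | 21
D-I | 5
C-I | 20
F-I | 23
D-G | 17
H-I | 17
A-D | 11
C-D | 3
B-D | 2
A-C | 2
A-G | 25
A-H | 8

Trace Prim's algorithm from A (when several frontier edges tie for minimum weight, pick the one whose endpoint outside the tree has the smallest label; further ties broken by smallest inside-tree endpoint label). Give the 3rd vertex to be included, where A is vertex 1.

D

Grow the tree from A using Prim:
Step 1: cheapest edge leaving the tree is A-C (2); add C.
Step 2: cheapest edge leaving the tree is C-D (3); add D.
Step 3: cheapest edge leaving the tree is B-D (2); add B.
Step 4: cheapest edge leaving the tree is D-H (5); add H.
Step 5: cheapest edge leaving the tree is D-I (5); add I.
Step 6: cheapest edge leaving the tree is E-H (8); add E.
Step 7: cheapest edge leaving the tree is D-G (17); add G.
Step 8: cheapest edge leaving the tree is F-I (23); add F.
Vertex order: A, C, D, B, H, I, E, G, F. The 3rd vertex is D.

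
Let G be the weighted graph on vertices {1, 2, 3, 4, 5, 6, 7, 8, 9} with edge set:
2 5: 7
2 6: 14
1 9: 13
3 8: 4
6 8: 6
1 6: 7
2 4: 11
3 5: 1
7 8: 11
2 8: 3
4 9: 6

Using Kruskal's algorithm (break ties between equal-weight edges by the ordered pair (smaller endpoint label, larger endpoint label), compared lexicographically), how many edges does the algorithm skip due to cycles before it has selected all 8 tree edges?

1

Kruskal: consider edges lightest-first.
3 5 (1): add — endpoints in different components.
2 8 (3): add — endpoints in different components.
3 8 (4): add — endpoints in different components.
4 9 (6): add — endpoints in different components.
6 8 (6): add — endpoints in different components.
1 6 (7): add — endpoints in different components.
2 5 (7): skip — 2 and 5 already connected.
2 4 (11): add — endpoints in different components.
7 8 (11): add — endpoints in different components.
Edges rejected before the tree was complete: 1.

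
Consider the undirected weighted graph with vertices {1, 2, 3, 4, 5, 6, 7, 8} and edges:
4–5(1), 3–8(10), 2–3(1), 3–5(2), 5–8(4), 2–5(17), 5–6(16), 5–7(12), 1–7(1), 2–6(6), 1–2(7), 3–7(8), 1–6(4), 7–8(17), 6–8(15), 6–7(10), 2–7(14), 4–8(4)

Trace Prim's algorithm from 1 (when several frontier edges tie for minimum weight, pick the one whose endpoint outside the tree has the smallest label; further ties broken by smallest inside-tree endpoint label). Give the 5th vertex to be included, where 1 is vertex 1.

3

Prim's algorithm from 1:
Step 1: cheapest edge leaving the tree is 1–7 (1); add 7.
Step 2: cheapest edge leaving the tree is 1–6 (4); add 6.
Step 3: cheapest edge leaving the tree is 2–6 (6); add 2.
Step 4: cheapest edge leaving the tree is 2–3 (1); add 3.
Step 5: cheapest edge leaving the tree is 3–5 (2); add 5.
Step 6: cheapest edge leaving the tree is 4–5 (1); add 4.
Step 7: cheapest edge leaving the tree is 4–8 (4); add 8.
Vertex order: 1, 7, 6, 2, 3, 5, 4, 8. The 5th vertex is 3.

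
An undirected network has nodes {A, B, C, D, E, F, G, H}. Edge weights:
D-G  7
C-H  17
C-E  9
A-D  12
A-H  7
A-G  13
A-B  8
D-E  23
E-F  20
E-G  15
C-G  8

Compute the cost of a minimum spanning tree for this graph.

Prim, starting at H.
Step 1: cheapest edge leaving the tree is A-H (7); add A.
Step 2: cheapest edge leaving the tree is A-B (8); add B.
Step 3: cheapest edge leaving the tree is A-D (12); add D.
Step 4: cheapest edge leaving the tree is D-G (7); add G.
Step 5: cheapest edge leaving the tree is C-G (8); add C.
Step 6: cheapest edge leaving the tree is C-E (9); add E.
Step 7: cheapest edge leaving the tree is E-F (20); add F.
MST edges: A-H, A-B, A-D, D-G, C-G, C-E, E-F; total weight 7+8+12+7+8+9+20 = 71.

71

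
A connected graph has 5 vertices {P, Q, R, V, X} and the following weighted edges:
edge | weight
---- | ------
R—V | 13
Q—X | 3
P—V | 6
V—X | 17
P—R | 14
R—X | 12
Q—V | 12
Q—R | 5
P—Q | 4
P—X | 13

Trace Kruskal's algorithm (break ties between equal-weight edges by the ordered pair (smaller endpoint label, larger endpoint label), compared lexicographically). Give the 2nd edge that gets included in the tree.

Kruskal: consider edges lightest-first.
Q—X (3): add. Components now {V} {Q,X} {R} {P}
P—Q (4): add. Components now {V} {P,Q,X} {R}
Q—R (5): add. Components now {V} {P,Q,R,X}
P—V (6): add. Components now {P,Q,R,V,X}
The 2nd edge added is P—Q.

P-Q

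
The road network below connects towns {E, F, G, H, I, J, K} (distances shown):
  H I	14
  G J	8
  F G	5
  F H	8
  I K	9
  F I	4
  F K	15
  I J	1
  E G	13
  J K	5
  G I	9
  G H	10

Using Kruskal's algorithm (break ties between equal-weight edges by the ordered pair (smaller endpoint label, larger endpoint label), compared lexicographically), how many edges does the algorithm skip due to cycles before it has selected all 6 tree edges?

4

Sort edges by weight, then run Kruskal:
I J (1): add. Components now {E} {F} {G} {H} {I,J} {K}
F I (4): add. Components now {E} {F,I,J} {G} {H} {K}
F G (5): add. Components now {E} {F,G,I,J} {H} {K}
J K (5): add. Components now {E} {F,G,I,J,K} {H}
F H (8): add. Components now {E} {F,G,H,I,J,K}
G J (8): skip — G and J already connected.
G I (9): skip — G and I already connected.
I K (9): skip — I and K already connected.
G H (10): skip — G and H already connected.
E G (13): add. Components now {E,F,G,H,I,J,K}
Edges rejected before the tree was complete: 4.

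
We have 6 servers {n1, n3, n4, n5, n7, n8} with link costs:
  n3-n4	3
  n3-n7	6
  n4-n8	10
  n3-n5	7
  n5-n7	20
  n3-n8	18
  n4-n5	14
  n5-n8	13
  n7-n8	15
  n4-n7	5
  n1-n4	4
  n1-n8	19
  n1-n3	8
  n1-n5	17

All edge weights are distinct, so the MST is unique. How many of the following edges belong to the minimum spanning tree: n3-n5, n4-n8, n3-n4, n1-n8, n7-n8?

Kruskal: consider edges lightest-first.
n3-n4 (3): add — endpoints in different components.
n1-n4 (4): add — endpoints in different components.
n4-n7 (5): add — endpoints in different components.
n3-n7 (6): skip — n7 and n3 already connected.
n3-n5 (7): add — endpoints in different components.
n1-n3 (8): skip — n3 and n1 already connected.
n4-n8 (10): add — endpoints in different components.
MST edge set: {n3-n4, n1-n4, n4-n7, n3-n5, n4-n8}.
Of the listed edges, {n3-n5, n4-n8, n3-n4} are in the MST → 3.

3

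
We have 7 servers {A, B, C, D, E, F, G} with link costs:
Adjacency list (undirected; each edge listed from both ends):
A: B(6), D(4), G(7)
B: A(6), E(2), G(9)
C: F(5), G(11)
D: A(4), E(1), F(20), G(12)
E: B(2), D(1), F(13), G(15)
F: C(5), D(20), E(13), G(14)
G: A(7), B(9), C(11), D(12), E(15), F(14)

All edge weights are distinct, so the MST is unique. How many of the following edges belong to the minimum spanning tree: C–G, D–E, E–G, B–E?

Kruskal's algorithm — process edges by increasing weight (ties by edge label):
D–E (1): add — endpoints in different components.
B–E (2): add — endpoints in different components.
A–D (4): add — endpoints in different components.
C–F (5): add — endpoints in different components.
A–B (6): skip — A and B already connected.
A–G (7): add — endpoints in different components.
B–G (9): skip — B and G already connected.
C–G (11): add — endpoints in different components.
MST edge set: {D–E, B–E, A–D, C–F, A–G, C–G}.
Of the listed edges, {C–G, D–E, B–E} are in the MST → 3.

3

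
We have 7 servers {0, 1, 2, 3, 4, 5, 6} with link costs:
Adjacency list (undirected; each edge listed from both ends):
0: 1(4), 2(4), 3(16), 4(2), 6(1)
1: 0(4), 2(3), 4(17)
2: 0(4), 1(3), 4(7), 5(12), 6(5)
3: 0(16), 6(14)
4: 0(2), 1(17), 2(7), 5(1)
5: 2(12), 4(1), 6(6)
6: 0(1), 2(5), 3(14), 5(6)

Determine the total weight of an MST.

Grow the tree from 3 using Prim:
Step 1: cheapest edge leaving the tree is 3–6 (14); add 6.
Step 2: cheapest edge leaving the tree is 0–6 (1); add 0.
Step 3: cheapest edge leaving the tree is 0–4 (2); add 4.
Step 4: cheapest edge leaving the tree is 4–5 (1); add 5.
Step 5: cheapest edge leaving the tree is 0–1 (4); add 1.
Step 6: cheapest edge leaving the tree is 1–2 (3); add 2.
MST edges: 3–6, 0–6, 0–4, 4–5, 0–1, 1–2; total weight 14+1+2+1+4+3 = 25.

25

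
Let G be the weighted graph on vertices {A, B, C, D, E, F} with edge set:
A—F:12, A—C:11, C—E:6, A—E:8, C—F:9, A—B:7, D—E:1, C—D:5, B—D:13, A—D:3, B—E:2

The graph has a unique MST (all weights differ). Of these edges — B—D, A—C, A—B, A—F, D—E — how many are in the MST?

1

Sort edges by weight, then run Kruskal:
D—E (1): add. Components now {A} {B} {C} {D,E} {F}
B—E (2): add. Components now {A} {B,D,E} {C} {F}
A—D (3): add. Components now {A,B,D,E} {C} {F}
C—D (5): add. Components now {A,B,C,D,E} {F}
C—E (6): skip — C and E already connected.
A—B (7): skip — A and B already connected.
A—E (8): skip — A and E already connected.
C—F (9): add. Components now {A,B,C,D,E,F}
MST edge set: {D—E, B—E, A—D, C—D, C—F}.
Of the listed edges, {D—E} are in the MST → 1.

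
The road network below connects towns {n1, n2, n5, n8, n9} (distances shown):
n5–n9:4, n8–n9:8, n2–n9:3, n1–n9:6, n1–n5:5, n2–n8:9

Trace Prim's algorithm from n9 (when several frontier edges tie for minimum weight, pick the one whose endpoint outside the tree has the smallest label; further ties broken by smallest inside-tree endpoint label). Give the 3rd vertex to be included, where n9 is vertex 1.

Prim's algorithm from n9:
Step 1: cheapest edge leaving the tree is n2–n9 (3); add n2.
Step 2: cheapest edge leaving the tree is n5–n9 (4); add n5.
Step 3: cheapest edge leaving the tree is n1–n5 (5); add n1.
Step 4: cheapest edge leaving the tree is n8–n9 (8); add n8.
Vertex order: n9, n2, n5, n1, n8. The 3rd vertex is n5.

n5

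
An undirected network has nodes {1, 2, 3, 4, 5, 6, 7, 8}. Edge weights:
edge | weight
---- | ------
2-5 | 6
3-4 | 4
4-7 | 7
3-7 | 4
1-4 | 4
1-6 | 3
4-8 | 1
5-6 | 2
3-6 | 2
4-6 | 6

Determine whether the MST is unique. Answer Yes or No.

No

Kruskal's algorithm — process edges by increasing weight (ties by edge label):
4-8 (1): add — endpoints in different components.
3-6 (2): add — endpoints in different components.
5-6 (2): add — endpoints in different components.
1-6 (3): add — endpoints in different components.
1-4 (4): add — endpoints in different components.
3-4 (4): skip — 3 and 4 already connected.
3-7 (4): add — endpoints in different components.
2-5 (6): add — endpoints in different components.
Non-tree edge 3-4 has weight 4, equal to the heaviest edge on its tree cycle — swapping gives another MST of the same weight. Not unique.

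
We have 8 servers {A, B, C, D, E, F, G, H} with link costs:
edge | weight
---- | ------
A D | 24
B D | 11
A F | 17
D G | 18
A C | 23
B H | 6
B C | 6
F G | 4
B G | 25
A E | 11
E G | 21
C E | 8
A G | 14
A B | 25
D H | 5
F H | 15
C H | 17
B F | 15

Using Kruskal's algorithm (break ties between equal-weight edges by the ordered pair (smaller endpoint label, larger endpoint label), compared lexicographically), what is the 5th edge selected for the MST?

C-E

Sort edges by weight, then run Kruskal:
F G (4): add — endpoints in different components.
D H (5): add — endpoints in different components.
B C (6): add — endpoints in different components.
B H (6): add — endpoints in different components.
C E (8): add — endpoints in different components.
A E (11): add — endpoints in different components.
B D (11): skip — B and D already connected.
A G (14): add — endpoints in different components.
The 5th edge added is C E.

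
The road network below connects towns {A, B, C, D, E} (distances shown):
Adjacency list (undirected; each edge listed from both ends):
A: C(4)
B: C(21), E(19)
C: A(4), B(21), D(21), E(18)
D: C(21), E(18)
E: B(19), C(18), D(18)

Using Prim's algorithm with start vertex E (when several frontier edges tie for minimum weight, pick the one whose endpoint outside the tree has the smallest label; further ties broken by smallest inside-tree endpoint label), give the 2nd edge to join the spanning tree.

Prim's algorithm from E:
Step 1: frontier [C–E 18, D–E 18, B–E 19] → take C–E (18); add C.
Step 2: frontier [A–C 4, B–C 21, C–D 21, D–E 18, B–E 19] → take A–C (4); add A.
Step 3: frontier [B–C 21, C–D 21, D–E 18, B–E 19] → take D–E (18); add D.
Step 4: frontier [B–C 21, B–E 19] → take B–E (19); add B.
The 2nd edge added is A–C.

A-C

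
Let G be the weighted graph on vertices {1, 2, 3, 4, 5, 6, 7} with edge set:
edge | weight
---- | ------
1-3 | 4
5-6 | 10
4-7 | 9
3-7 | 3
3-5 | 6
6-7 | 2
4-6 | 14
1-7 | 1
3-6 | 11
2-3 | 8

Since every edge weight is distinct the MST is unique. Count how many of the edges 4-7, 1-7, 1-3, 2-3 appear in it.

Kruskal: consider edges lightest-first.
1-7 (1): add — endpoints in different components.
6-7 (2): add — endpoints in different components.
3-7 (3): add — endpoints in different components.
1-3 (4): skip — 1 and 3 already connected.
3-5 (6): add — endpoints in different components.
2-3 (8): add — endpoints in different components.
4-7 (9): add — endpoints in different components.
MST edge set: {1-7, 6-7, 3-7, 3-5, 2-3, 4-7}.
Of the listed edges, {4-7, 1-7, 2-3} are in the MST → 3.

3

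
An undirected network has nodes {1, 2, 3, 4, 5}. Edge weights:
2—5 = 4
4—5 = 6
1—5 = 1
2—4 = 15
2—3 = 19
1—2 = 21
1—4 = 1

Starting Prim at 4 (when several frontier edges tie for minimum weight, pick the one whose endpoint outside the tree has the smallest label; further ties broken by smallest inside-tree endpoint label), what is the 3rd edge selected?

2-5

Prim, starting at 4.
Step 1: frontier [1—4 1, 4—5 6, 2—4 15] → take 1—4 (1); add 1.
Step 2: frontier [1—5 1, 1—2 21, 4—5 6, 2—4 15] → take 1—5 (1); add 5.
Step 3: frontier [1—2 21, 2—4 15, 2—5 4] → take 2—5 (4); add 2.
Step 4: frontier [2—3 19] → take 2—3 (19); add 3.
The 3rd edge added is 2—5.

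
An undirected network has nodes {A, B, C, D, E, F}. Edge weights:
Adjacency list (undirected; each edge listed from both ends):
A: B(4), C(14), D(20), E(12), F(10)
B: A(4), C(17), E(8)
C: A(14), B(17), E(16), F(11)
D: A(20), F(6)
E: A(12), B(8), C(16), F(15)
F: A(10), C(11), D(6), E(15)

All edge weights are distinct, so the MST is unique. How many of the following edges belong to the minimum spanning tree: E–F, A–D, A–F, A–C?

1

Sort edges by weight, then run Kruskal:
A–B (4): add. Components now {A,B} {C} {D} {E} {F}
D–F (6): add. Components now {A,B} {C} {D,F} {E}
B–E (8): add. Components now {A,B,E} {C} {D,F}
A–F (10): add. Components now {A,B,D,E,F} {C}
C–F (11): add. Components now {A,B,C,D,E,F}
MST edge set: {A–B, D–F, B–E, A–F, C–F}.
Of the listed edges, {A–F} are in the MST → 1.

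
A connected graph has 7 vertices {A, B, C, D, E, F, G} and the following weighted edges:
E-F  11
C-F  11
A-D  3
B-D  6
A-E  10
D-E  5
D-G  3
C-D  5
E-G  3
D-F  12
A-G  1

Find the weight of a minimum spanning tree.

29

Grow the tree from B using Prim:
Step 1: cheapest edge leaving the tree is B-D (6); add D.
Step 2: cheapest edge leaving the tree is A-D (3); add A.
Step 3: cheapest edge leaving the tree is A-G (1); add G.
Step 4: cheapest edge leaving the tree is E-G (3); add E.
Step 5: cheapest edge leaving the tree is C-D (5); add C.
Step 6: cheapest edge leaving the tree is C-F (11); add F.
MST edges: B-D, A-D, A-G, E-G, C-D, C-F; total weight 6+3+1+3+5+11 = 29.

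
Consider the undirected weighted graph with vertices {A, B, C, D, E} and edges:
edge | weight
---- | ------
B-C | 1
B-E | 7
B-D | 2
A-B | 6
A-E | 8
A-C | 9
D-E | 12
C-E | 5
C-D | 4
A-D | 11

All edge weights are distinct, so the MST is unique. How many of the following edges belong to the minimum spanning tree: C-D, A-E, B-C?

Kruskal's algorithm — process edges by increasing weight (ties by edge label):
B-C (1): add — endpoints in different components.
B-D (2): add — endpoints in different components.
C-D (4): skip — C and D already connected.
C-E (5): add — endpoints in different components.
A-B (6): add — endpoints in different components.
MST edge set: {B-C, B-D, C-E, A-B}.
Of the listed edges, {B-C} are in the MST → 1.

1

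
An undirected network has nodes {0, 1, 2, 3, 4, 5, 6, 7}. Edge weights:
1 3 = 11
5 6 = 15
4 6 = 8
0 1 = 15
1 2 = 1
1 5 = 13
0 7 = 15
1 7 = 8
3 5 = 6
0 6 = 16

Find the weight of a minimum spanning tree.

64

Grow the tree from 2 using Prim:
Step 1: cheapest edge leaving the tree is 1 2 (1); add 1.
Step 2: cheapest edge leaving the tree is 1 7 (8); add 7.
Step 3: cheapest edge leaving the tree is 1 3 (11); add 3.
Step 4: cheapest edge leaving the tree is 3 5 (6); add 5.
Step 5: cheapest edge leaving the tree is 0 1 (15); add 0.
Step 6: cheapest edge leaving the tree is 5 6 (15); add 6.
Step 7: cheapest edge leaving the tree is 4 6 (8); add 4.
MST edges: 1 2, 1 7, 1 3, 3 5, 0 1, 5 6, 4 6; total weight 1+8+11+6+15+15+8 = 64.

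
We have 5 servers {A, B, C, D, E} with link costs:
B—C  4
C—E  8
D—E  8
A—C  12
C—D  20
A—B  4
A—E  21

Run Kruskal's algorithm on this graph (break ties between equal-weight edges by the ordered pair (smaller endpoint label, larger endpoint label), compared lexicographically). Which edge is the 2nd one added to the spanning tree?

B-C

Sort edges by weight, then run Kruskal:
A—B (4): add — endpoints in different components.
B—C (4): add — endpoints in different components.
C—E (8): add — endpoints in different components.
D—E (8): add — endpoints in different components.
The 2nd edge added is B—C.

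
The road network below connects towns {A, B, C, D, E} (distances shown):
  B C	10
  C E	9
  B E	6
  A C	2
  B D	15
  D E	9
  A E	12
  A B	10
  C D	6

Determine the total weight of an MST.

23

Kruskal's algorithm — process edges by increasing weight (ties by edge label):
A C (2): add. Components now {A,C} {B} {D} {E}
B E (6): add. Components now {A,C} {B,E} {D}
C D (6): add. Components now {A,C,D} {B,E}
C E (9): add. Components now {A,B,C,D,E}
MST edges: A C, B E, C D, C E; total weight 2+6+6+9 = 23.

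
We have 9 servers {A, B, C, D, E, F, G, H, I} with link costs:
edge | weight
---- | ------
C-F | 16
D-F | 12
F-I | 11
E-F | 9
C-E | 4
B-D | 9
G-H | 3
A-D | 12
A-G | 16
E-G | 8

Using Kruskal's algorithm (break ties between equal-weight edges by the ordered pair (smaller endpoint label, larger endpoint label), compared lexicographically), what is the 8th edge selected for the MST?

D-F

Kruskal's algorithm — process edges by increasing weight (ties by edge label):
G-H (3): add — endpoints in different components.
C-E (4): add — endpoints in different components.
E-G (8): add — endpoints in different components.
B-D (9): add — endpoints in different components.
E-F (9): add — endpoints in different components.
F-I (11): add — endpoints in different components.
A-D (12): add — endpoints in different components.
D-F (12): add — endpoints in different components.
The 8th edge added is D-F.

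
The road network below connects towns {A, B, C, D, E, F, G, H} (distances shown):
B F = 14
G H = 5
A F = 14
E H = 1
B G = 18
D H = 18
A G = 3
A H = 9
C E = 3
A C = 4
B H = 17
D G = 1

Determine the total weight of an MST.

40

Kruskal: consider edges lightest-first.
D G (1): add — endpoints in different components.
E H (1): add — endpoints in different components.
A G (3): add — endpoints in different components.
C E (3): add — endpoints in different components.
A C (4): add — endpoints in different components.
G H (5): skip — G and H already connected.
A H (9): skip — A and H already connected.
A F (14): add — endpoints in different components.
B F (14): add — endpoints in different components.
MST edges: D G, E H, A G, C E, A C, A F, B F; total weight 1+1+3+3+4+14+14 = 40.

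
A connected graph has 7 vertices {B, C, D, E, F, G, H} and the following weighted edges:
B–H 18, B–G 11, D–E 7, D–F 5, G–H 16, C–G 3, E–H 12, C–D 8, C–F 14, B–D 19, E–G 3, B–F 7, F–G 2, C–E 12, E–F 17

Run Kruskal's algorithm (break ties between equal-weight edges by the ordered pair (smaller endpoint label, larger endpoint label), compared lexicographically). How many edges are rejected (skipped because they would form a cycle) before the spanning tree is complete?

Kruskal: consider edges lightest-first.
F–G (2): add. Components now {B} {C} {D} {E} {F,G} {H}
C–G (3): add. Components now {B} {C,F,G} {D} {E} {H}
E–G (3): add. Components now {B} {C,E,F,G} {D} {H}
D–F (5): add. Components now {B} {C,D,E,F,G} {H}
B–F (7): add. Components now {B,C,D,E,F,G} {H}
D–E (7): skip — D and E already connected.
C–D (8): skip — C and D already connected.
B–G (11): skip — B and G already connected.
C–E (12): skip — C and E already connected.
E–H (12): add. Components now {B,C,D,E,F,G,H}
Edges rejected before the tree was complete: 4.

4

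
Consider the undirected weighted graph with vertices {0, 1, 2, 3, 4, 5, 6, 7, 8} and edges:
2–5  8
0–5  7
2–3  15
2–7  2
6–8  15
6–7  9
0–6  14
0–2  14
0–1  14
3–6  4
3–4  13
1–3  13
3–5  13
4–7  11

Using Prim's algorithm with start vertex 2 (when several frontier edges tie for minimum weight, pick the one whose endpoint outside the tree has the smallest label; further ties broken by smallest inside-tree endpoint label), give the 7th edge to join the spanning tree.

1-3

Prim, starting at 2.
Step 1: frontier [2–7 2, 2–5 8, 0–2 14, 2–3 15] → take 2–7 (2); add 7.
Step 2: frontier [2–5 8, 0–2 14, 2–3 15, 6–7 9, 4–7 11] → take 2–5 (8); add 5.
Step 3: frontier [0–2 14, 2–3 15, 0–5 7, 3–5 13, 6–7 9, 4–7 11] → take 0–5 (7); add 0.
Step 4: frontier [0–1 14, 0–6 14, 2–3 15, 3–5 13, 6–7 9, 4–7 11] → take 6–7 (9); add 6.
Step 5: frontier [0–1 14, 2–3 15, 3–5 13, 3–6 4, 6–8 15, 4–7 11] → take 3–6 (4); add 3.
Step 6: frontier [0–1 14, 1–3 13, 3–4 13, 6–8 15, 4–7 11] → take 4–7 (11); add 4.
Step 7: frontier [0–1 14, 1–3 13, 6–8 15] → take 1–3 (13); add 1.
Step 8: frontier [6–8 15] → take 6–8 (15); add 8.
The 7th edge added is 1–3.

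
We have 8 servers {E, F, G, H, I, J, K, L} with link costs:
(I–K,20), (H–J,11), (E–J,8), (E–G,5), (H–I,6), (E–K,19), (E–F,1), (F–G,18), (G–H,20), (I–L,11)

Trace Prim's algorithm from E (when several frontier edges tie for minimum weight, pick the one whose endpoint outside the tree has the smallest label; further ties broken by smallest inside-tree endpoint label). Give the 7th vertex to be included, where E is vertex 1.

Grow the tree from E using Prim:
Step 1: cheapest edge leaving the tree is E–F (1); add F.
Step 2: cheapest edge leaving the tree is E–G (5); add G.
Step 3: cheapest edge leaving the tree is E–J (8); add J.
Step 4: cheapest edge leaving the tree is H–J (11); add H.
Step 5: cheapest edge leaving the tree is H–I (6); add I.
Step 6: cheapest edge leaving the tree is I–L (11); add L.
Step 7: cheapest edge leaving the tree is E–K (19); add K.
Vertex order: E, F, G, J, H, I, L, K. The 7th vertex is L.

L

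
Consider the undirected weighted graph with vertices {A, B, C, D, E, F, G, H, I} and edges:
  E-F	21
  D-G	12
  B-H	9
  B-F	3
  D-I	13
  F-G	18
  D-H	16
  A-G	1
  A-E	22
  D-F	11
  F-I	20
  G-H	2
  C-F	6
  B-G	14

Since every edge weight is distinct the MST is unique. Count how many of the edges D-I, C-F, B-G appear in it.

2

Kruskal: consider edges lightest-first.
A-G (1): add — endpoints in different components.
G-H (2): add — endpoints in different components.
B-F (3): add — endpoints in different components.
C-F (6): add — endpoints in different components.
B-H (9): add — endpoints in different components.
D-F (11): add — endpoints in different components.
D-G (12): skip — D and G already connected.
D-I (13): add — endpoints in different components.
B-G (14): skip — B and G already connected.
D-H (16): skip — D and H already connected.
F-G (18): skip — F and G already connected.
F-I (20): skip — F and I already connected.
E-F (21): add — endpoints in different components.
MST edge set: {A-G, G-H, B-F, C-F, B-H, D-F, D-I, E-F}.
Of the listed edges, {D-I, C-F} are in the MST → 2.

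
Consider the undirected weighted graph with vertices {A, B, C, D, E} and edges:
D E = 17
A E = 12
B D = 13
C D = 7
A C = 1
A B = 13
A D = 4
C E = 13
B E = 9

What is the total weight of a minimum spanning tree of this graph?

Grow the tree from E using Prim:
Step 1: cheapest edge leaving the tree is B E (9); add B.
Step 2: cheapest edge leaving the tree is A E (12); add A.
Step 3: cheapest edge leaving the tree is A C (1); add C.
Step 4: cheapest edge leaving the tree is A D (4); add D.
MST edges: B E, A E, A C, A D; total weight 9+12+1+4 = 26.

26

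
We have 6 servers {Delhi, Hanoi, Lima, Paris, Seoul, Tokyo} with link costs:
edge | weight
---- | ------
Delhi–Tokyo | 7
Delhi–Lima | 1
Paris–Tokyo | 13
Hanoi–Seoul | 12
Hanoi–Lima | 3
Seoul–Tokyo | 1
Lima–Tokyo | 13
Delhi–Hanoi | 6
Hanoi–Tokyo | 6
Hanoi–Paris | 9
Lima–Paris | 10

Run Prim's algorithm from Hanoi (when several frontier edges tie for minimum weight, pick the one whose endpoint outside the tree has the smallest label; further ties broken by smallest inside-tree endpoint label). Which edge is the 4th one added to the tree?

Prim's algorithm from Hanoi:
Step 1: cheapest edge leaving the tree is Hanoi–Lima (3); add Lima.
Step 2: cheapest edge leaving the tree is Delhi–Lima (1); add Delhi.
Step 3: cheapest edge leaving the tree is Hanoi–Tokyo (6); add Tokyo.
Step 4: cheapest edge leaving the tree is Seoul–Tokyo (1); add Seoul.
Step 5: cheapest edge leaving the tree is Hanoi–Paris (9); add Paris.
The 4th edge added is Seoul–Tokyo.

Seoul-Tokyo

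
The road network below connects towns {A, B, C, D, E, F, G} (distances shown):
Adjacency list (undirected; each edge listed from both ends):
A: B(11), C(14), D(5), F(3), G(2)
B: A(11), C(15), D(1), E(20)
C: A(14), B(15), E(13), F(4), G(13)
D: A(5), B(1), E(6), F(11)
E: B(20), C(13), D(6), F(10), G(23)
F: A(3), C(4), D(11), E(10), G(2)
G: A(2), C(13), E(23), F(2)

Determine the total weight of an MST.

Kruskal's algorithm — process edges by increasing weight (ties by edge label):
B D (1): add — endpoints in different components.
A G (2): add — endpoints in different components.
F G (2): add — endpoints in different components.
A F (3): skip — A and F already connected.
C F (4): add — endpoints in different components.
A D (5): add — endpoints in different components.
D E (6): add — endpoints in different components.
MST edges: B D, A G, F G, C F, A D, D E; total weight 1+2+2+4+5+6 = 20.

20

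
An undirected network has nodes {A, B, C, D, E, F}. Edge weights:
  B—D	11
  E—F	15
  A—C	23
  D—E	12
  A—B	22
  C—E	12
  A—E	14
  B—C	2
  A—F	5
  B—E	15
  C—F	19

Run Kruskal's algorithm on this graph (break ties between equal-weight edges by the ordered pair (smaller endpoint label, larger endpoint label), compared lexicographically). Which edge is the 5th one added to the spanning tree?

Kruskal's algorithm — process edges by increasing weight (ties by edge label):
B—C (2): add — endpoints in different components.
A—F (5): add — endpoints in different components.
B—D (11): add — endpoints in different components.
C—E (12): add — endpoints in different components.
D—E (12): skip — D and E already connected.
A—E (14): add — endpoints in different components.
The 5th edge added is A—E.

A-E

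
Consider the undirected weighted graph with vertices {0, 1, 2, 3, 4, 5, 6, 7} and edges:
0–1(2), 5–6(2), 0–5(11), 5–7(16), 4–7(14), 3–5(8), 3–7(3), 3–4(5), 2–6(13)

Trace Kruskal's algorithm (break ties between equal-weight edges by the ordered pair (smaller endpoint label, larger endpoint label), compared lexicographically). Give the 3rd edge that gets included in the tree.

3-7

Kruskal's algorithm — process edges by increasing weight (ties by edge label):
0–1 (2): add — endpoints in different components.
5–6 (2): add — endpoints in different components.
3–7 (3): add — endpoints in different components.
3–4 (5): add — endpoints in different components.
3–5 (8): add — endpoints in different components.
0–5 (11): add — endpoints in different components.
2–6 (13): add — endpoints in different components.
The 3rd edge added is 3–7.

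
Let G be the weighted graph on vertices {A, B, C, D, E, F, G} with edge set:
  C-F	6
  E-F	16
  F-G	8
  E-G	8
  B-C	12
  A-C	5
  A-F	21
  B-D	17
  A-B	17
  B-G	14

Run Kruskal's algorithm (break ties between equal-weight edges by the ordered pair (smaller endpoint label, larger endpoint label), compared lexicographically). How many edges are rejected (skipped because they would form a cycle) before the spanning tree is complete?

3

Kruskal: consider edges lightest-first.
A-C (5): add. Components now {A,C} {B} {D} {E} {F} {G}
C-F (6): add. Components now {A,C,F} {B} {D} {E} {G}
E-G (8): add. Components now {A,C,F} {B} {D} {E,G}
F-G (8): add. Components now {A,C,E,F,G} {B} {D}
B-C (12): add. Components now {A,B,C,E,F,G} {D}
B-G (14): skip — B and G already connected.
E-F (16): skip — E and F already connected.
A-B (17): skip — A and B already connected.
B-D (17): add. Components now {A,B,C,D,E,F,G}
Edges rejected before the tree was complete: 3.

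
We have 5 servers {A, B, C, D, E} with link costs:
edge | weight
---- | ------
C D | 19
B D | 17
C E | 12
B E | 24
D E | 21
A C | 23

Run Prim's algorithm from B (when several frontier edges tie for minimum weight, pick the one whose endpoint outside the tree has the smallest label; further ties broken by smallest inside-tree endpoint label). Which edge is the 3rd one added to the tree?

Prim, starting at B.
Step 1: frontier [B D 17, B E 24] → take B D (17); add D.
Step 2: frontier [B E 24, C D 19, D E 21] → take C D (19); add C.
Step 3: frontier [B E 24, C E 12, A C 23, D E 21] → take C E (12); add E.
Step 4: frontier [A C 23] → take A C (23); add A.
The 3rd edge added is C E.

C-E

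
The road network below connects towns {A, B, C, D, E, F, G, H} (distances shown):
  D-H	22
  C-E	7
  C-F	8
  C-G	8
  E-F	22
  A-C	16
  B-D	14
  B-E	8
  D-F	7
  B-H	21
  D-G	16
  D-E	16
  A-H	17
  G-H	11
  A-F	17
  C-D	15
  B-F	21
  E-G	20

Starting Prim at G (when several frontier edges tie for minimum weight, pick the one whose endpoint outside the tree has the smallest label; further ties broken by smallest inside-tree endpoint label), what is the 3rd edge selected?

B-E

Prim's algorithm from G:
Step 1: cheapest edge leaving the tree is C-G (8); add C.
Step 2: cheapest edge leaving the tree is C-E (7); add E.
Step 3: cheapest edge leaving the tree is B-E (8); add B.
Step 4: cheapest edge leaving the tree is C-F (8); add F.
Step 5: cheapest edge leaving the tree is D-F (7); add D.
Step 6: cheapest edge leaving the tree is G-H (11); add H.
Step 7: cheapest edge leaving the tree is A-C (16); add A.
The 3rd edge added is B-E.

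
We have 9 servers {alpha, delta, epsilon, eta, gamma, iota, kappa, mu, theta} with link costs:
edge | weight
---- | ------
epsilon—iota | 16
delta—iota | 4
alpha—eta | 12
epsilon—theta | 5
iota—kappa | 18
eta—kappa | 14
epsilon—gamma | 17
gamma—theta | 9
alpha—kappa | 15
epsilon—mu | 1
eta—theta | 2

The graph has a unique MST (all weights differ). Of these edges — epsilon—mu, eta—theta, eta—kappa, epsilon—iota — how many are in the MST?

4

Kruskal's algorithm — process edges by increasing weight (ties by edge label):
epsilon—mu (1): add — endpoints in different components.
eta—theta (2): add — endpoints in different components.
delta—iota (4): add — endpoints in different components.
epsilon—theta (5): add — endpoints in different components.
gamma—theta (9): add — endpoints in different components.
alpha—eta (12): add — endpoints in different components.
eta—kappa (14): add — endpoints in different components.
alpha—kappa (15): skip — alpha and kappa already connected.
epsilon—iota (16): add — endpoints in different components.
MST edge set: {epsilon—mu, eta—theta, delta—iota, epsilon—theta, gamma—theta, alpha—eta, eta—kappa, epsilon—iota}.
Of the listed edges, {epsilon—mu, eta—theta, eta—kappa, epsilon—iota} are in the MST → 4.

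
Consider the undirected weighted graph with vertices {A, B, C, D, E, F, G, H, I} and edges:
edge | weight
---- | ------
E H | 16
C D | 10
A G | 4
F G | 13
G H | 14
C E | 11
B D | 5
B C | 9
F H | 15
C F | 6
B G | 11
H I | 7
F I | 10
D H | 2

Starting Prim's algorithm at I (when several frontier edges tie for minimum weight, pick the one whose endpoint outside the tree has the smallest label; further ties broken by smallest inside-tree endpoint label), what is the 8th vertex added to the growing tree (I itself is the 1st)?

Prim, starting at I.
Step 1: cheapest edge leaving the tree is H I (7); add H.
Step 2: cheapest edge leaving the tree is D H (2); add D.
Step 3: cheapest edge leaving the tree is B D (5); add B.
Step 4: cheapest edge leaving the tree is B C (9); add C.
Step 5: cheapest edge leaving the tree is C F (6); add F.
Step 6: cheapest edge leaving the tree is C E (11); add E.
Step 7: cheapest edge leaving the tree is B G (11); add G.
Step 8: cheapest edge leaving the tree is A G (4); add A.
Vertex order: I, H, D, B, C, F, E, G, A. The 8th vertex is G.

G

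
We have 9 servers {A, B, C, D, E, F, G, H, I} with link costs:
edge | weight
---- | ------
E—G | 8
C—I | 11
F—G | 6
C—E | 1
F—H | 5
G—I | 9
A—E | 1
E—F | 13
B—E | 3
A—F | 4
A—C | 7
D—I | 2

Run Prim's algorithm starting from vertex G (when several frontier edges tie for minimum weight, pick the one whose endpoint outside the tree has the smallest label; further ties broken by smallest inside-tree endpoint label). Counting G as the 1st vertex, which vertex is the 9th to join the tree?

D

Grow the tree from G using Prim:
Step 1: cheapest edge leaving the tree is F—G (6); add F.
Step 2: cheapest edge leaving the tree is A—F (4); add A.
Step 3: cheapest edge leaving the tree is A—E (1); add E.
Step 4: cheapest edge leaving the tree is C—E (1); add C.
Step 5: cheapest edge leaving the tree is B—E (3); add B.
Step 6: cheapest edge leaving the tree is F—H (5); add H.
Step 7: cheapest edge leaving the tree is G—I (9); add I.
Step 8: cheapest edge leaving the tree is D—I (2); add D.
Vertex order: G, F, A, E, C, B, H, I, D. The 9th vertex is D.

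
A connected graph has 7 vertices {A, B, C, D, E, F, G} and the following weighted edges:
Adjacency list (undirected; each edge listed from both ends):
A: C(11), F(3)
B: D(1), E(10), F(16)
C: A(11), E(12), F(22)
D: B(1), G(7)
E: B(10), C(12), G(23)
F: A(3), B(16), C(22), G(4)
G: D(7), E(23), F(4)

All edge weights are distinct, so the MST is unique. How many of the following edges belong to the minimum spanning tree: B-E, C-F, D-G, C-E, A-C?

Kruskal's algorithm — process edges by increasing weight (ties by edge label):
B-D (1): add — endpoints in different components.
A-F (3): add — endpoints in different components.
F-G (4): add — endpoints in different components.
D-G (7): add — endpoints in different components.
B-E (10): add — endpoints in different components.
A-C (11): add — endpoints in different components.
MST edge set: {B-D, A-F, F-G, D-G, B-E, A-C}.
Of the listed edges, {B-E, D-G, A-C} are in the MST → 3.

3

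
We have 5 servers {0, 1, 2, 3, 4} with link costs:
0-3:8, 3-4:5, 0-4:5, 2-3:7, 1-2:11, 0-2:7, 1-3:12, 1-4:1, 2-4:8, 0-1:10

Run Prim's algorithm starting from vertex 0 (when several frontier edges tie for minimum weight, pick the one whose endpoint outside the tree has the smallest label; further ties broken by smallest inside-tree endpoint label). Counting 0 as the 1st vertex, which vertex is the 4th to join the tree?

3

Prim, starting at 0.
Step 1: cheapest edge leaving the tree is 0-4 (5); add 4.
Step 2: cheapest edge leaving the tree is 1-4 (1); add 1.
Step 3: cheapest edge leaving the tree is 3-4 (5); add 3.
Step 4: cheapest edge leaving the tree is 0-2 (7); add 2.
Vertex order: 0, 4, 1, 3, 2. The 4th vertex is 3.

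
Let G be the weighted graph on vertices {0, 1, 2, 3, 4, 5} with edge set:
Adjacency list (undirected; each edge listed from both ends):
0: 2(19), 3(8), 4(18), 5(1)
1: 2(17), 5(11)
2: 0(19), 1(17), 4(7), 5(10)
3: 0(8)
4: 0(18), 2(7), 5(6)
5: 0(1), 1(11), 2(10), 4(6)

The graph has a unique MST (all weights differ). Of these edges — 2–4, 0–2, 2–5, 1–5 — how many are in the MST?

Kruskal: consider edges lightest-first.
0–5 (1): add — endpoints in different components.
4–5 (6): add — endpoints in different components.
2–4 (7): add — endpoints in different components.
0–3 (8): add — endpoints in different components.
2–5 (10): skip — 2 and 5 already connected.
1–5 (11): add — endpoints in different components.
MST edge set: {0–5, 4–5, 2–4, 0–3, 1–5}.
Of the listed edges, {2–4, 1–5} are in the MST → 2.

2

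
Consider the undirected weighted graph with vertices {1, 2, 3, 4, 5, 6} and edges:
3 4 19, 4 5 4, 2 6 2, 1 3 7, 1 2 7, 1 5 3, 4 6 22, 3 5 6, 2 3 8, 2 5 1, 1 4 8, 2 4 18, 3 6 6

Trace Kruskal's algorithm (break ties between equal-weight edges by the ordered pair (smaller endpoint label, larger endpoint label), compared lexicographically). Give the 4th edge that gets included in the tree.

Kruskal's algorithm — process edges by increasing weight (ties by edge label):
2 5 (1): add. Components now {1} {2,5} {3} {4} {6}
2 6 (2): add. Components now {1} {2,5,6} {3} {4}
1 5 (3): add. Components now {1,2,5,6} {3} {4}
4 5 (4): add. Components now {1,2,4,5,6} {3}
3 5 (6): add. Components now {1,2,3,4,5,6}
The 4th edge added is 4 5.

4-5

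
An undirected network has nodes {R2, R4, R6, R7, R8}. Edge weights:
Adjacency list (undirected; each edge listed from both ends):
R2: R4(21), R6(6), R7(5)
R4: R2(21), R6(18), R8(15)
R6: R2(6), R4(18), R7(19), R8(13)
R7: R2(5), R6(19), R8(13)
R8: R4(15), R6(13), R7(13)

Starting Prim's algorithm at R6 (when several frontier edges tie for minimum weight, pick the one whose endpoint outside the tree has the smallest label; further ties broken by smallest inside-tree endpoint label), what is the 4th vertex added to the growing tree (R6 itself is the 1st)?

Grow the tree from R6 using Prim:
Step 1: cheapest edge leaving the tree is R2—R6 (6); add R2.
Step 2: cheapest edge leaving the tree is R2—R7 (5); add R7.
Step 3: cheapest edge leaving the tree is R6—R8 (13); add R8.
Step 4: cheapest edge leaving the tree is R4—R8 (15); add R4.
Vertex order: R6, R2, R7, R8, R4. The 4th vertex is R8.

R8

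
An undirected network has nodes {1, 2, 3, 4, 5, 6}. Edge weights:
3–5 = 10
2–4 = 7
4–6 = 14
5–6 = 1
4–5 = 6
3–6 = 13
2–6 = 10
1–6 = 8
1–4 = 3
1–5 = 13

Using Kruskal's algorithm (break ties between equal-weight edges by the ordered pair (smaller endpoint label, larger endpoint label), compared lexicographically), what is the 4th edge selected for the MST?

2-4

Kruskal: consider edges lightest-first.
5–6 (1): add — endpoints in different components.
1–4 (3): add — endpoints in different components.
4–5 (6): add — endpoints in different components.
2–4 (7): add — endpoints in different components.
1–6 (8): skip — 1 and 6 already connected.
2–6 (10): skip — 2 and 6 already connected.
3–5 (10): add — endpoints in different components.
The 4th edge added is 2–4.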